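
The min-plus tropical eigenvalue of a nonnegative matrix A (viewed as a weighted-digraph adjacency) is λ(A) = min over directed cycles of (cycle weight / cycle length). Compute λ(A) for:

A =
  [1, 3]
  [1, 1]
λ(A) = 1

Enumerate directed cycles and compute their means (weight / length). Sample:
  cycle 0 → 0: weight = 1, length = 1, mean = 1/1 ≈ 1.000
  cycle 1 → 1: weight = 1, length = 1, mean = 1/1 ≈ 1.000
  cycle 0 → 1 → 0: weight = 4, length = 2, mean = 4/2 ≈ 2.000
  cycle 1 → 0 → 1: weight = 4, length = 2, mean = 4/2 ≈ 2.000
Minimum mean = 1.000, attained e.g. along the cycle 0 → 0 with weight 1 and length 1. So λ(A) = 1/1 = 1.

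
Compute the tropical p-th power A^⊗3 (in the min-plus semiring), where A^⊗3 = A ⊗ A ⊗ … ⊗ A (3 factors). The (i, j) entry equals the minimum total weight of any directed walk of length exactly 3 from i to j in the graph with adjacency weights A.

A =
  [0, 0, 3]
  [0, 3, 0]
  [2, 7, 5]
A^⊗3 =
  [0, 0, 0]
  [0, 0, 0]
  [2, 2, 2]

Each entry (A^⊗3)_ij equals the minimum over all length-3 walks i = v_0 → v_1 → … → v_3 = j of Σ_t A[v_t][v_{t+1}]. For example, for (i, j) = (0, 2) we minimise over 9 possible intermediate vertex sequences; the minimum is 0, attained along the walk 0 → 0 → 1 → 2.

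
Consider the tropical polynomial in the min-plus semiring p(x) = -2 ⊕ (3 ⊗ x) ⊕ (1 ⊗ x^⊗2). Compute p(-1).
p(-1) = -2

A tropical monomial a ⊗ x^⊗i evaluates to a + i · x. Evaluating each term at x = -1:
  Term 0 contributes -2 + 0 · -1 = -2
  Term 1 contributes 3 + 1 · -1 = 2
  Term 2 contributes 1 + 2 · -1 = -1
p(-1) = ⊕ of these = min[-2, 2, -1] = -2.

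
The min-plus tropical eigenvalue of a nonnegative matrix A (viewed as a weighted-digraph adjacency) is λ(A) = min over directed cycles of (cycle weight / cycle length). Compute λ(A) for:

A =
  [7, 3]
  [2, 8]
λ(A) = 5/2

Enumerate directed cycles and compute their means (weight / length). Sample:
  cycle 0 → 0: weight = 7, length = 1, mean = 7/1 ≈ 7.000
  cycle 1 → 1: weight = 8, length = 1, mean = 8/1 ≈ 8.000
  cycle 0 → 1 → 0: weight = 5, length = 2, mean = 5/2 ≈ 2.500
  cycle 1 → 0 → 1: weight = 5, length = 2, mean = 5/2 ≈ 2.500
Minimum mean = 2.500, attained e.g. along the cycle 0 → 1 → 0 with weight 5 and length 2. So λ(A) = 5/2 = 5/2.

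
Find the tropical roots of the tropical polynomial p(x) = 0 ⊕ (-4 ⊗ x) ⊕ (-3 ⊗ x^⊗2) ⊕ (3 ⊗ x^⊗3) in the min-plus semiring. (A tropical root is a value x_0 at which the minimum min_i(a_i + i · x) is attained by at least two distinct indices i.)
Roots: {-6, -1, 4}

Each tropical root is a break point of the lower envelope of the lines y = a_i + i · x (there are 4 lines, with slopes 0, 1, ..., 3). Only the lines that attain the minimum somewhere contribute to roots; other lines are dominated. Here the surviving (envelope) indices are i = 3, i = 2, i = 1, i = 0.
Intersections between consecutive envelope lines give the roots: for adjacent envelope indices i < j the intersection is x = (a_i − a_j) / (j − i). Reading off the sorted break points: {-6, -1, 4}.
Verification: at each break x_0, at least two indices attain the minimum of min_i(a_i + i · x_0).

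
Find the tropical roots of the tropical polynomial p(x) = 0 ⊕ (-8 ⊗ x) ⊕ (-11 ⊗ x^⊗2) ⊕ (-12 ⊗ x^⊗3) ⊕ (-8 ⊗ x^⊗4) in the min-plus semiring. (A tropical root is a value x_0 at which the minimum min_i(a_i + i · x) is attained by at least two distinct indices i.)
Roots: {-4, 1, 3, 8}

Each tropical root is a break point of the lower envelope of the lines y = a_i + i · x (there are 5 lines, with slopes 0, 1, ..., 4). Only the lines that attain the minimum somewhere contribute to roots; other lines are dominated. Here the surviving (envelope) indices are i = 4, i = 3, i = 2, i = 1, i = 0.
Intersections between consecutive envelope lines give the roots: for adjacent envelope indices i < j the intersection is x = (a_i − a_j) / (j − i). Reading off the sorted break points: {-4, 1, 3, 8}.
Verification: at each break x_0, at least two indices attain the minimum of min_i(a_i + i · x_0).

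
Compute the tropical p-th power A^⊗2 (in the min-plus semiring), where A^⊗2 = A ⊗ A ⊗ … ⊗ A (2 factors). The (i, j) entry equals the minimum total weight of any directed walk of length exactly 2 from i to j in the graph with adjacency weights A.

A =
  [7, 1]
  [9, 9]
A^⊗2 =
  [10, 8]
  [16, 10]

Each entry (A^⊗2)_ij equals the minimum over all length-2 walks i = v_0 → v_1 → … → v_2 = j of Σ_t A[v_t][v_{t+1}]. For example, for (i, j) = (0, 1) we minimise over 2 possible intermediate vertex sequences; the minimum is 8, attained along the walk 0 → 0 → 1.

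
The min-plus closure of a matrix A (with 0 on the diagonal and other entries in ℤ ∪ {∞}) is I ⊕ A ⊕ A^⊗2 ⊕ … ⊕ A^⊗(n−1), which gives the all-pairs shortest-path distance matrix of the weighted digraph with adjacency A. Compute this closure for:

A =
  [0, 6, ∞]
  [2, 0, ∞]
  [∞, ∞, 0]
Closure =
  [0, 6, ∞]
  [2, 0, ∞]
  [∞, ∞, 0]

This is the Floyd-Warshall all-pairs shortest-path computation. For each intermediate vertex k = 0, 1, …, 2, update dist[i][j] ← min(dist[i][j], dist[i][k] + dist[k][j]). The final matrix gives, for each (i, j), the minimum total weight of any directed path from i to j (possibly empty when i = j).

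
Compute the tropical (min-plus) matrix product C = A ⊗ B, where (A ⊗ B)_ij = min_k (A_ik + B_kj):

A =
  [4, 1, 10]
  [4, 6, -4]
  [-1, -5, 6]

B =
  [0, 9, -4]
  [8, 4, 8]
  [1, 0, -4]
A ⊗ B =
  [4, 5, 0]
  [-3, -4, -8]
  [-1, -1, -5]

Apply the min-plus product entry-by-entry:
  C[0][0] = min over k of (A[0][0] + B[0][0] = 4 + 0 = 4, A[0][1] + B[1][0] = 1 + 8 = 9, A[0][2] + B[2][0] = 10 + 1 = 11) = 4 (attained at k = 0)
  C[0][1] = min over k of (A[0][0] + B[0][1] = 4 + 9 = 13, A[0][1] + B[1][1] = 1 + 4 = 5, A[0][2] + B[2][1] = 10 + 0 = 10) = 5 (attained at k = 1)
  C[0][2] = min over k of (A[0][0] + B[0][2] = 4 + -4 = 0, A[0][1] + B[1][2] = 1 + 8 = 9, A[0][2] + B[2][2] = 10 + -4 = 6) = 0 (attained at k = 0)
  C[1][0] = min over k of (A[1][0] + B[0][0] = 4 + 0 = 4, A[1][1] + B[1][0] = 6 + 8 = 14, A[1][2] + B[2][0] = -4 + 1 = -3) = -3 (attained at k = 2)
  C[1][1] = min over k of (A[1][0] + B[0][1] = 4 + 9 = 13, A[1][1] + B[1][1] = 6 + 4 = 10, A[1][2] + B[2][1] = -4 + 0 = -4) = -4 (attained at k = 2)
  C[1][2] = min over k of (A[1][0] + B[0][2] = 4 + -4 = 0, A[1][1] + B[1][2] = 6 + 8 = 14, A[1][2] + B[2][2] = -4 + -4 = -8) = -8 (attained at k = 2)
  C[2][0] = min over k of (A[2][0] + B[0][0] = -1 + 0 = -1, A[2][1] + B[1][0] = -5 + 8 = 3, A[2][2] + B[2][0] = 6 + 1 = 7) = -1 (attained at k = 0)
  C[2][1] = min over k of (A[2][0] + B[0][1] = -1 + 9 = 8, A[2][1] + B[1][1] = -5 + 4 = -1, A[2][2] + B[2][1] = 6 + 0 = 6) = -1 (attained at k = 1)
  C[2][2] = min over k of (A[2][0] + B[0][2] = -1 + -4 = -5, A[2][1] + B[1][2] = -5 + 8 = 3, A[2][2] + B[2][2] = 6 + -4 = 2) = -5 (attained at k = 0)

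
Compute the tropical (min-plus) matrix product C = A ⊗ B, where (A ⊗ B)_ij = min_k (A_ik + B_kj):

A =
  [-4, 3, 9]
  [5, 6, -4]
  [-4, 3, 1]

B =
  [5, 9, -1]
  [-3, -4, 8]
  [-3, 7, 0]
A ⊗ B =
  [0, -1, -5]
  [-7, 2, -4]
  [-2, -1, -5]

Apply the min-plus product entry-by-entry:
  C[0][0] = min over k of (A[0][0] + B[0][0] = -4 + 5 = 1, A[0][1] + B[1][0] = 3 + -3 = 0, A[0][2] + B[2][0] = 9 + -3 = 6) = 0 (attained at k = 1)
  C[0][1] = min over k of (A[0][0] + B[0][1] = -4 + 9 = 5, A[0][1] + B[1][1] = 3 + -4 = -1, A[0][2] + B[2][1] = 9 + 7 = 16) = -1 (attained at k = 1)
  C[0][2] = min over k of (A[0][0] + B[0][2] = -4 + -1 = -5, A[0][1] + B[1][2] = 3 + 8 = 11, A[0][2] + B[2][2] = 9 + 0 = 9) = -5 (attained at k = 0)
  C[1][0] = min over k of (A[1][0] + B[0][0] = 5 + 5 = 10, A[1][1] + B[1][0] = 6 + -3 = 3, A[1][2] + B[2][0] = -4 + -3 = -7) = -7 (attained at k = 2)
  C[1][1] = min over k of (A[1][0] + B[0][1] = 5 + 9 = 14, A[1][1] + B[1][1] = 6 + -4 = 2, A[1][2] + B[2][1] = -4 + 7 = 3) = 2 (attained at k = 1)
  C[1][2] = min over k of (A[1][0] + B[0][2] = 5 + -1 = 4, A[1][1] + B[1][2] = 6 + 8 = 14, A[1][2] + B[2][2] = -4 + 0 = -4) = -4 (attained at k = 2)
  C[2][0] = min over k of (A[2][0] + B[0][0] = -4 + 5 = 1, A[2][1] + B[1][0] = 3 + -3 = 0, A[2][2] + B[2][0] = 1 + -3 = -2) = -2 (attained at k = 2)
  C[2][1] = min over k of (A[2][0] + B[0][1] = -4 + 9 = 5, A[2][1] + B[1][1] = 3 + -4 = -1, A[2][2] + B[2][1] = 1 + 7 = 8) = -1 (attained at k = 1)
  C[2][2] = min over k of (A[2][0] + B[0][2] = -4 + -1 = -5, A[2][1] + B[1][2] = 3 + 8 = 11, A[2][2] + B[2][2] = 1 + 0 = 1) = -5 (attained at k = 0)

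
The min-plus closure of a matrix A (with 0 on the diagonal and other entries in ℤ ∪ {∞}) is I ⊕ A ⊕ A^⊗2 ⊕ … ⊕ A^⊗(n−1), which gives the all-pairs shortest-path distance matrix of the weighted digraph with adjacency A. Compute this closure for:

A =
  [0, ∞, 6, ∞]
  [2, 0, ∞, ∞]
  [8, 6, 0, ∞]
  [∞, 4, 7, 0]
Closure =
  [0, 12, 6, ∞]
  [2, 0, 8, ∞]
  [8, 6, 0, ∞]
  [6, 4, 7, 0]

This is the Floyd-Warshall all-pairs shortest-path computation. For each intermediate vertex k = 0, 1, …, 3, update dist[i][j] ← min(dist[i][j], dist[i][k] + dist[k][j]). The final matrix gives, for each (i, j), the minimum total weight of any directed path from i to j (possibly empty when i = j).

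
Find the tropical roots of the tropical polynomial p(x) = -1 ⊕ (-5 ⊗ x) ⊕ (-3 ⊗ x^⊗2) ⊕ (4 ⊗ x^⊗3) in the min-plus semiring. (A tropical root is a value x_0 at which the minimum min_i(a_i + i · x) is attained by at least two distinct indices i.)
Roots: {-7, -2, 4}

Each tropical root is a break point of the lower envelope of the lines y = a_i + i · x (there are 4 lines, with slopes 0, 1, ..., 3). Only the lines that attain the minimum somewhere contribute to roots; other lines are dominated. Here the surviving (envelope) indices are i = 3, i = 2, i = 1, i = 0.
Intersections between consecutive envelope lines give the roots: for adjacent envelope indices i < j the intersection is x = (a_i − a_j) / (j − i). Reading off the sorted break points: {-7, -2, 4}.
Verification: at each break x_0, at least two indices attain the minimum of min_i(a_i + i · x_0).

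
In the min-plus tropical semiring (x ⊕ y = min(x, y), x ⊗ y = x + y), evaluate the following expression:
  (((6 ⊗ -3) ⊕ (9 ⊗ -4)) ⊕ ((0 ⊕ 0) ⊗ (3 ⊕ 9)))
(((6 ⊗ -3) ⊕ (9 ⊗ -4)) ⊕ ((0 ⊕ 0) ⊗ (3 ⊕ 9))) = 3

Expand innermost to outermost. Recall ⊕ takes the minimum of its arguments and ⊗ takes their sum. Working out the expression (((6 ⊗ -3) ⊕ (9 ⊗ -4)) ⊕ ((0 ⊕ 0) ⊗ (3 ⊕ 9))) gives 3.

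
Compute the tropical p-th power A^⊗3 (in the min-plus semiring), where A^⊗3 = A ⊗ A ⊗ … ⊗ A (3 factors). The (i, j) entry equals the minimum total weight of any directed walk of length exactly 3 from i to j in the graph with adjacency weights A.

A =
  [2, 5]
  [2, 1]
A^⊗3 =
  [6, 7]
  [4, 3]

Each entry (A^⊗3)_ij equals the minimum over all length-3 walks i = v_0 → v_1 → … → v_3 = j of Σ_t A[v_t][v_{t+1}]. For example, for (i, j) = (0, 1) we minimise over 4 possible intermediate vertex sequences; the minimum is 7, attained along the walk 0 → 1 → 1 → 1.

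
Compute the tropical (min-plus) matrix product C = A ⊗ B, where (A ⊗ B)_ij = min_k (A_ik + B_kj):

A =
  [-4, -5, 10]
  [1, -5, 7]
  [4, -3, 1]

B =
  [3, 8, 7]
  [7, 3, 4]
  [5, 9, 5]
A ⊗ B =
  [-1, -2, -1]
  [2, -2, -1]
  [4, 0, 1]

Apply the min-plus product entry-by-entry:
  C[0][0] = min over k of (A[0][0] + B[0][0] = -4 + 3 = -1, A[0][1] + B[1][0] = -5 + 7 = 2, A[0][2] + B[2][0] = 10 + 5 = 15) = -1 (attained at k = 0)
  C[0][1] = min over k of (A[0][0] + B[0][1] = -4 + 8 = 4, A[0][1] + B[1][1] = -5 + 3 = -2, A[0][2] + B[2][1] = 10 + 9 = 19) = -2 (attained at k = 1)
  C[0][2] = min over k of (A[0][0] + B[0][2] = -4 + 7 = 3, A[0][1] + B[1][2] = -5 + 4 = -1, A[0][2] + B[2][2] = 10 + 5 = 15) = -1 (attained at k = 1)
  C[1][0] = min over k of (A[1][0] + B[0][0] = 1 + 3 = 4, A[1][1] + B[1][0] = -5 + 7 = 2, A[1][2] + B[2][0] = 7 + 5 = 12) = 2 (attained at k = 1)
  C[1][1] = min over k of (A[1][0] + B[0][1] = 1 + 8 = 9, A[1][1] + B[1][1] = -5 + 3 = -2, A[1][2] + B[2][1] = 7 + 9 = 16) = -2 (attained at k = 1)
  C[1][2] = min over k of (A[1][0] + B[0][2] = 1 + 7 = 8, A[1][1] + B[1][2] = -5 + 4 = -1, A[1][2] + B[2][2] = 7 + 5 = 12) = -1 (attained at k = 1)
  C[2][0] = min over k of (A[2][0] + B[0][0] = 4 + 3 = 7, A[2][1] + B[1][0] = -3 + 7 = 4, A[2][2] + B[2][0] = 1 + 5 = 6) = 4 (attained at k = 1)
  C[2][1] = min over k of (A[2][0] + B[0][1] = 4 + 8 = 12, A[2][1] + B[1][1] = -3 + 3 = 0, A[2][2] + B[2][1] = 1 + 9 = 10) = 0 (attained at k = 1)
  C[2][2] = min over k of (A[2][0] + B[0][2] = 4 + 7 = 11, A[2][1] + B[1][2] = -3 + 4 = 1, A[2][2] + B[2][2] = 1 + 5 = 6) = 1 (attained at k = 1)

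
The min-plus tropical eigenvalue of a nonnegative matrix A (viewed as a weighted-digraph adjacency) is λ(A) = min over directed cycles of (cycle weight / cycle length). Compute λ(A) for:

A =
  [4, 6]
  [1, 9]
λ(A) = 7/2

Enumerate directed cycles and compute their means (weight / length). Sample:
  cycle 0 → 0: weight = 4, length = 1, mean = 4/1 ≈ 4.000
  cycle 1 → 1: weight = 9, length = 1, mean = 9/1 ≈ 9.000
  cycle 0 → 1 → 0: weight = 7, length = 2, mean = 7/2 ≈ 3.500
  cycle 1 → 0 → 1: weight = 7, length = 2, mean = 7/2 ≈ 3.500
Minimum mean = 3.500, attained e.g. along the cycle 0 → 1 → 0 with weight 7 and length 2. So λ(A) = 7/2 = 7/2.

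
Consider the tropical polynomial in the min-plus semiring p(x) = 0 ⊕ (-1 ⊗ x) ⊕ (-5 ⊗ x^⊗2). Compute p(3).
p(3) = 0

A tropical monomial a ⊗ x^⊗i evaluates to a + i · x. Evaluating each term at x = 3:
  Term 0 contributes 0 + 0 · 3 = 0
  Term 1 contributes -1 + 1 · 3 = 2
  Term 2 contributes -5 + 2 · 3 = 1
p(3) = ⊕ of these = min[0, 2, 1] = 0.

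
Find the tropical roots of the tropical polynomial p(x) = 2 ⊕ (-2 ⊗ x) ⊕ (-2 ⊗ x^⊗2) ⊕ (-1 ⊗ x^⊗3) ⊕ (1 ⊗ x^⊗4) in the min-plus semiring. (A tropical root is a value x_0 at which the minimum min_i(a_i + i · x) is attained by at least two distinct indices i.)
Roots: {-2, -1, 0, 4}

Each tropical root is a break point of the lower envelope of the lines y = a_i + i · x (there are 5 lines, with slopes 0, 1, ..., 4). Only the lines that attain the minimum somewhere contribute to roots; other lines are dominated. Here the surviving (envelope) indices are i = 4, i = 3, i = 2, i = 1, i = 0.
Intersections between consecutive envelope lines give the roots: for adjacent envelope indices i < j the intersection is x = (a_i − a_j) / (j − i). Reading off the sorted break points: {-2, -1, 0, 4}.
Verification: at each break x_0, at least two indices attain the minimum of min_i(a_i + i · x_0).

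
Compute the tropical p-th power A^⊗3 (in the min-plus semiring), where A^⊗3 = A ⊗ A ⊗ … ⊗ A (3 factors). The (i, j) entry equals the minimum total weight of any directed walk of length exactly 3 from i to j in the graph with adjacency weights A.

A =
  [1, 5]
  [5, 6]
A^⊗3 =
  [3, 7]
  [7, 11]

Each entry (A^⊗3)_ij equals the minimum over all length-3 walks i = v_0 → v_1 → … → v_3 = j of Σ_t A[v_t][v_{t+1}]. For example, for (i, j) = (0, 1) we minimise over 4 possible intermediate vertex sequences; the minimum is 7, attained along the walk 0 → 0 → 0 → 1.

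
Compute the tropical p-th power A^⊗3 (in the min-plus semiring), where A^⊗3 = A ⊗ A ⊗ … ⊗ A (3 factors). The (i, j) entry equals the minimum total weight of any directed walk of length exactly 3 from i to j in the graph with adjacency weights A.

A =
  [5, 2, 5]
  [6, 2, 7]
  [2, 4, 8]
A^⊗3 =
  [10, 6, 11]
  [10, 6, 11]
  [9, 6, 11]

Each entry (A^⊗3)_ij equals the minimum over all length-3 walks i = v_0 → v_1 → … → v_3 = j of Σ_t A[v_t][v_{t+1}]. For example, for (i, j) = (0, 2) we minimise over 9 possible intermediate vertex sequences; the minimum is 11, attained along the walk 0 → 1 → 1 → 2.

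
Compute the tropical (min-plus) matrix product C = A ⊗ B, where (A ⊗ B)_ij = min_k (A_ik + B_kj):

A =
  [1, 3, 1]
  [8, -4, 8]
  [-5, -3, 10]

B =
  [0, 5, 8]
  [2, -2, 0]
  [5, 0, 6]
A ⊗ B =
  [1, 1, 3]
  [-2, -6, -4]
  [-5, -5, -3]

Apply the min-plus product entry-by-entry:
  C[0][0] = min over k of (A[0][0] + B[0][0] = 1 + 0 = 1, A[0][1] + B[1][0] = 3 + 2 = 5, A[0][2] + B[2][0] = 1 + 5 = 6) = 1 (attained at k = 0)
  C[0][1] = min over k of (A[0][0] + B[0][1] = 1 + 5 = 6, A[0][1] + B[1][1] = 3 + -2 = 1, A[0][2] + B[2][1] = 1 + 0 = 1) = 1 (attained at k = 1)
  C[0][2] = min over k of (A[0][0] + B[0][2] = 1 + 8 = 9, A[0][1] + B[1][2] = 3 + 0 = 3, A[0][2] + B[2][2] = 1 + 6 = 7) = 3 (attained at k = 1)
  C[1][0] = min over k of (A[1][0] + B[0][0] = 8 + 0 = 8, A[1][1] + B[1][0] = -4 + 2 = -2, A[1][2] + B[2][0] = 8 + 5 = 13) = -2 (attained at k = 1)
  C[1][1] = min over k of (A[1][0] + B[0][1] = 8 + 5 = 13, A[1][1] + B[1][1] = -4 + -2 = -6, A[1][2] + B[2][1] = 8 + 0 = 8) = -6 (attained at k = 1)
  C[1][2] = min over k of (A[1][0] + B[0][2] = 8 + 8 = 16, A[1][1] + B[1][2] = -4 + 0 = -4, A[1][2] + B[2][2] = 8 + 6 = 14) = -4 (attained at k = 1)
  C[2][0] = min over k of (A[2][0] + B[0][0] = -5 + 0 = -5, A[2][1] + B[1][0] = -3 + 2 = -1, A[2][2] + B[2][0] = 10 + 5 = 15) = -5 (attained at k = 0)
  C[2][1] = min over k of (A[2][0] + B[0][1] = -5 + 5 = 0, A[2][1] + B[1][1] = -3 + -2 = -5, A[2][2] + B[2][1] = 10 + 0 = 10) = -5 (attained at k = 1)
  C[2][2] = min over k of (A[2][0] + B[0][2] = -5 + 8 = 3, A[2][1] + B[1][2] = -3 + 0 = -3, A[2][2] + B[2][2] = 10 + 6 = 16) = -3 (attained at k = 1)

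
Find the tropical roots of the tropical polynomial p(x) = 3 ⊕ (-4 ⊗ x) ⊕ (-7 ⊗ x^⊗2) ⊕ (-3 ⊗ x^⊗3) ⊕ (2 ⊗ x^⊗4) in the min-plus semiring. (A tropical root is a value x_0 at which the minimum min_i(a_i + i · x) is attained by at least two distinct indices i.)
Roots: {-5, -4, 3, 7}

Each tropical root is a break point of the lower envelope of the lines y = a_i + i · x (there are 5 lines, with slopes 0, 1, ..., 4). Only the lines that attain the minimum somewhere contribute to roots; other lines are dominated. Here the surviving (envelope) indices are i = 4, i = 3, i = 2, i = 1, i = 0.
Intersections between consecutive envelope lines give the roots: for adjacent envelope indices i < j the intersection is x = (a_i − a_j) / (j − i). Reading off the sorted break points: {-5, -4, 3, 7}.
Verification: at each break x_0, at least two indices attain the minimum of min_i(a_i + i · x_0).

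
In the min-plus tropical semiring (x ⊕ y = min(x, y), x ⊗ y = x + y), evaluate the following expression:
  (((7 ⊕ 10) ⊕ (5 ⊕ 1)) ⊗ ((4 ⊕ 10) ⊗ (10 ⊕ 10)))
(((7 ⊕ 10) ⊕ (5 ⊕ 1)) ⊗ ((4 ⊕ 10) ⊗ (10 ⊕ 10))) = 15

Expand innermost to outermost. Recall ⊕ takes the minimum of its arguments and ⊗ takes their sum. Working out the expression (((7 ⊕ 10) ⊕ (5 ⊕ 1)) ⊗ ((4 ⊕ 10) ⊗ (10 ⊕ 10))) gives 15.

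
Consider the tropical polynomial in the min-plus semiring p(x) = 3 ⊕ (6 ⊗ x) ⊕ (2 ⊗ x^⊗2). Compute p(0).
p(0) = 2

A tropical monomial a ⊗ x^⊗i evaluates to a + i · x. Evaluating each term at x = 0:
  Term 0 contributes 3 + 0 · 0 = 3
  Term 1 contributes 6 + 1 · 0 = 6
  Term 2 contributes 2 + 2 · 0 = 2
p(0) = ⊕ of these = min[3, 6, 2] = 2.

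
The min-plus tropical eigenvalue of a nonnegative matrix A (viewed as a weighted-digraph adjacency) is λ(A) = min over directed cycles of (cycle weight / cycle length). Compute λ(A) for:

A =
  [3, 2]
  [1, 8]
λ(A) = 3/2

Enumerate directed cycles and compute their means (weight / length). Sample:
  cycle 0 → 0: weight = 3, length = 1, mean = 3/1 ≈ 3.000
  cycle 1 → 1: weight = 8, length = 1, mean = 8/1 ≈ 8.000
  cycle 0 → 1 → 0: weight = 3, length = 2, mean = 3/2 ≈ 1.500
  cycle 1 → 0 → 1: weight = 3, length = 2, mean = 3/2 ≈ 1.500
Minimum mean = 1.500, attained e.g. along the cycle 0 → 1 → 0 with weight 3 and length 2. So λ(A) = 3/2 = 3/2.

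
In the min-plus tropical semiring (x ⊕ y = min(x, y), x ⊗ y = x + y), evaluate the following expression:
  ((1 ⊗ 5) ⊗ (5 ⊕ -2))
((1 ⊗ 5) ⊗ (5 ⊕ -2)) = 4

Expand innermost to outermost. Recall ⊕ takes the minimum of its arguments and ⊗ takes their sum. Working out the expression ((1 ⊗ 5) ⊗ (5 ⊕ -2)) gives 4.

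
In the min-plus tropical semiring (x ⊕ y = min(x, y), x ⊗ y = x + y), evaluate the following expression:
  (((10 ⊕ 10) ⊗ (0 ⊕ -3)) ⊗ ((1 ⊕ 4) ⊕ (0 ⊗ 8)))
(((10 ⊕ 10) ⊗ (0 ⊕ -3)) ⊗ ((1 ⊕ 4) ⊕ (0 ⊗ 8))) = 8

Expand innermost to outermost. Recall ⊕ takes the minimum of its arguments and ⊗ takes their sum. Working out the expression (((10 ⊕ 10) ⊗ (0 ⊕ -3)) ⊗ ((1 ⊕ 4) ⊕ (0 ⊗ 8))) gives 8.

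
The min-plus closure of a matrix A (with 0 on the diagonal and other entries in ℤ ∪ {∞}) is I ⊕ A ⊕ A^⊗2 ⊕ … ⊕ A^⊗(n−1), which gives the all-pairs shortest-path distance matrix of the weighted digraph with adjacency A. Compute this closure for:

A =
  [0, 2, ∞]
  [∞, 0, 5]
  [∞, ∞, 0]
Closure =
  [0, 2, 7]
  [∞, 0, 5]
  [∞, ∞, 0]

This is the Floyd-Warshall all-pairs shortest-path computation. For each intermediate vertex k = 0, 1, …, 2, update dist[i][j] ← min(dist[i][j], dist[i][k] + dist[k][j]). The final matrix gives, for each (i, j), the minimum total weight of any directed path from i to j (possibly empty when i = j).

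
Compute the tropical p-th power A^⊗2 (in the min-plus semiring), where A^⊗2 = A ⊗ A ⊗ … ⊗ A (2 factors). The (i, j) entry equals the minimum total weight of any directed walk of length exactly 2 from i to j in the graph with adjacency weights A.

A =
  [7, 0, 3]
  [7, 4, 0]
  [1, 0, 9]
A^⊗2 =
  [4, 3, 0]
  [1, 0, 4]
  [7, 1, 0]

Each entry (A^⊗2)_ij equals the minimum over all length-2 walks i = v_0 → v_1 → … → v_2 = j of Σ_t A[v_t][v_{t+1}]. For example, for (i, j) = (0, 2) we minimise over 3 possible intermediate vertex sequences; the minimum is 0, attained along the walk 0 → 1 → 2.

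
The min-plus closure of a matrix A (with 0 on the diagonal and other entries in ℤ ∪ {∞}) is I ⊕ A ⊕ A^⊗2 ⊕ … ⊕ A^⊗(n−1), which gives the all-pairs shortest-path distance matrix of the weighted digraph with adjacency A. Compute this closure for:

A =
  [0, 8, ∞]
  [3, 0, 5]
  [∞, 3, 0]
Closure =
  [0, 8, 13]
  [3, 0, 5]
  [6, 3, 0]

This is the Floyd-Warshall all-pairs shortest-path computation. For each intermediate vertex k = 0, 1, …, 2, update dist[i][j] ← min(dist[i][j], dist[i][k] + dist[k][j]). The final matrix gives, for each (i, j), the minimum total weight of any directed path from i to j (possibly empty when i = j).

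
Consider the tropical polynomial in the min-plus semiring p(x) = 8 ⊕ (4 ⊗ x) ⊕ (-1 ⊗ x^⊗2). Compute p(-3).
p(-3) = -7

A tropical monomial a ⊗ x^⊗i evaluates to a + i · x. Evaluating each term at x = -3:
  Term 0 contributes 8 + 0 · -3 = 8
  Term 1 contributes 4 + 1 · -3 = 1
  Term 2 contributes -1 + 2 · -3 = -7
p(-3) = ⊕ of these = min[8, 1, -7] = -7.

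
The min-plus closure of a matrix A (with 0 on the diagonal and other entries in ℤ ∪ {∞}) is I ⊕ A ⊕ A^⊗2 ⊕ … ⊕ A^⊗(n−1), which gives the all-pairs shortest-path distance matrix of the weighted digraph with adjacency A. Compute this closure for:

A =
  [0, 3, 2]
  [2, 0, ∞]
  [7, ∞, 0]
Closure =
  [0, 3, 2]
  [2, 0, 4]
  [7, 10, 0]

This is the Floyd-Warshall all-pairs shortest-path computation. For each intermediate vertex k = 0, 1, …, 2, update dist[i][j] ← min(dist[i][j], dist[i][k] + dist[k][j]). The final matrix gives, for each (i, j), the minimum total weight of any directed path from i to j (possibly empty when i = j).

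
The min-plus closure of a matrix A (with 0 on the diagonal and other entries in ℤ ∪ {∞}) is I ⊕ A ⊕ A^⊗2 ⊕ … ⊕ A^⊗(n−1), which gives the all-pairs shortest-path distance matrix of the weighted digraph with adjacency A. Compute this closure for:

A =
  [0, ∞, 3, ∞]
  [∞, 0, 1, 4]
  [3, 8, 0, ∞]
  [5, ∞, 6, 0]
Closure =
  [0, 11, 3, 15]
  [4, 0, 1, 4]
  [3, 8, 0, 12]
  [5, 14, 6, 0]

This is the Floyd-Warshall all-pairs shortest-path computation. For each intermediate vertex k = 0, 1, …, 3, update dist[i][j] ← min(dist[i][j], dist[i][k] + dist[k][j]). The final matrix gives, for each (i, j), the minimum total weight of any directed path from i to j (possibly empty when i = j).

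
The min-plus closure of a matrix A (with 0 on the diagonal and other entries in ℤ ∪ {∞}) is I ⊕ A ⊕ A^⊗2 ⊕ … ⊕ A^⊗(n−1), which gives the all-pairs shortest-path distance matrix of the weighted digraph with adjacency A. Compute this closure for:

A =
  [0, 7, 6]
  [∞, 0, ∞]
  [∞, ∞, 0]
Closure =
  [0, 7, 6]
  [∞, 0, ∞]
  [∞, ∞, 0]

This is the Floyd-Warshall all-pairs shortest-path computation. For each intermediate vertex k = 0, 1, …, 2, update dist[i][j] ← min(dist[i][j], dist[i][k] + dist[k][j]). The final matrix gives, for each (i, j), the minimum total weight of any directed path from i to j (possibly empty when i = j).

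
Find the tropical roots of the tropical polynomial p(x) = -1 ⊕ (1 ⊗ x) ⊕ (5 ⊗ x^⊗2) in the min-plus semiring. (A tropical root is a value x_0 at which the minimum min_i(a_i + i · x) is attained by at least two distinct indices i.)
Roots: {-4, -2}

Each tropical root is a break point of the lower envelope of the lines y = a_i + i · x (there are 3 lines, with slopes 0, 1, ..., 2). Only the lines that attain the minimum somewhere contribute to roots; other lines are dominated. Here the surviving (envelope) indices are i = 2, i = 1, i = 0.
Intersections between consecutive envelope lines give the roots: for adjacent envelope indices i < j the intersection is x = (a_i − a_j) / (j − i). Reading off the sorted break points: {-4, -2}.
Verification: at each break x_0, at least two indices attain the minimum of min_i(a_i + i · x_0).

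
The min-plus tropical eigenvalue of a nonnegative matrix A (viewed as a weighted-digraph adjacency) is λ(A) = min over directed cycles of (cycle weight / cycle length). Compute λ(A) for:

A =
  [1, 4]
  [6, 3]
λ(A) = 1

Enumerate directed cycles and compute their means (weight / length). Sample:
  cycle 0 → 0: weight = 1, length = 1, mean = 1/1 ≈ 1.000
  cycle 1 → 1: weight = 3, length = 1, mean = 3/1 ≈ 3.000
  cycle 0 → 1 → 0: weight = 10, length = 2, mean = 10/2 ≈ 5.000
  cycle 1 → 0 → 1: weight = 10, length = 2, mean = 10/2 ≈ 5.000
Minimum mean = 1.000, attained e.g. along the cycle 0 → 0 with weight 1 and length 1. So λ(A) = 1/1 = 1.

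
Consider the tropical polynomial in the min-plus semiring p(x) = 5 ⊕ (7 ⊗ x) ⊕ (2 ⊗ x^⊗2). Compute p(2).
p(2) = 5

A tropical monomial a ⊗ x^⊗i evaluates to a + i · x. Evaluating each term at x = 2:
  Term 0 contributes 5 + 0 · 2 = 5
  Term 1 contributes 7 + 1 · 2 = 9
  Term 2 contributes 2 + 2 · 2 = 6
p(2) = ⊕ of these = min[5, 9, 6] = 5.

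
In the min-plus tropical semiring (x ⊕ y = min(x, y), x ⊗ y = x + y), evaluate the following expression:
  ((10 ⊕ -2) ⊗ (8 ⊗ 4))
((10 ⊕ -2) ⊗ (8 ⊗ 4)) = 10

Expand innermost to outermost. Recall ⊕ takes the minimum of its arguments and ⊗ takes their sum. Working out the expression ((10 ⊕ -2) ⊗ (8 ⊗ 4)) gives 10.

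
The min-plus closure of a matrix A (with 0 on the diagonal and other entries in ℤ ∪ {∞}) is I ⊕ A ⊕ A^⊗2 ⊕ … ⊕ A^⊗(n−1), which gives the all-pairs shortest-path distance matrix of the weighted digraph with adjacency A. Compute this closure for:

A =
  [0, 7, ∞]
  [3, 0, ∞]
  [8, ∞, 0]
Closure =
  [0, 7, ∞]
  [3, 0, ∞]
  [8, 15, 0]

This is the Floyd-Warshall all-pairs shortest-path computation. For each intermediate vertex k = 0, 1, …, 2, update dist[i][j] ← min(dist[i][j], dist[i][k] + dist[k][j]). The final matrix gives, for each (i, j), the minimum total weight of any directed path from i to j (possibly empty when i = j).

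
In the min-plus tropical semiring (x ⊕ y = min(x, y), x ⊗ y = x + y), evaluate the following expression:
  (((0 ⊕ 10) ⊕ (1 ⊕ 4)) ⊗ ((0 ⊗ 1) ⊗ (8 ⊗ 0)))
(((0 ⊕ 10) ⊕ (1 ⊕ 4)) ⊗ ((0 ⊗ 1) ⊗ (8 ⊗ 0))) = 9

Expand innermost to outermost. Recall ⊕ takes the minimum of its arguments and ⊗ takes their sum. Working out the expression (((0 ⊕ 10) ⊕ (1 ⊕ 4)) ⊗ ((0 ⊗ 1) ⊗ (8 ⊗ 0))) gives 9.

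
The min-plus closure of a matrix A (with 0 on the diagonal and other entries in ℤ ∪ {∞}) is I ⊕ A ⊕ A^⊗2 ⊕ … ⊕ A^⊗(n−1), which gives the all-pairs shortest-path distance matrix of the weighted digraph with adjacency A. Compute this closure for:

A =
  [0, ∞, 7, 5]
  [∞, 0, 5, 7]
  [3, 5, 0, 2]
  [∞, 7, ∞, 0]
Closure =
  [0, 12, 7, 5]
  [8, 0, 5, 7]
  [3, 5, 0, 2]
  [15, 7, 12, 0]

This is the Floyd-Warshall all-pairs shortest-path computation. For each intermediate vertex k = 0, 1, …, 3, update dist[i][j] ← min(dist[i][j], dist[i][k] + dist[k][j]). The final matrix gives, for each (i, j), the minimum total weight of any directed path from i to j (possibly empty when i = j).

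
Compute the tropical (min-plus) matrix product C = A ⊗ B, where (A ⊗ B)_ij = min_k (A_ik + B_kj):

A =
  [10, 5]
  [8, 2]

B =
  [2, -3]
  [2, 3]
A ⊗ B =
  [7, 7]
  [4, 5]

Apply the min-plus product entry-by-entry:
  C[0][0] = min over k of (A[0][0] + B[0][0] = 10 + 2 = 12, A[0][1] + B[1][0] = 5 + 2 = 7) = 7 (attained at k = 1)
  C[0][1] = min over k of (A[0][0] + B[0][1] = 10 + -3 = 7, A[0][1] + B[1][1] = 5 + 3 = 8) = 7 (attained at k = 0)
  C[1][0] = min over k of (A[1][0] + B[0][0] = 8 + 2 = 10, A[1][1] + B[1][0] = 2 + 2 = 4) = 4 (attained at k = 1)
  C[1][1] = min over k of (A[1][0] + B[0][1] = 8 + -3 = 5, A[1][1] + B[1][1] = 2 + 3 = 5) = 5 (attained at k = 0)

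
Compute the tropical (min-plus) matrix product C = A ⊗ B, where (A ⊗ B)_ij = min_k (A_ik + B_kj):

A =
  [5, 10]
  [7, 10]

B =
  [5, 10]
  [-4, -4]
A ⊗ B =
  [6, 6]
  [6, 6]

Apply the min-plus product entry-by-entry:
  C[0][0] = min over k of (A[0][0] + B[0][0] = 5 + 5 = 10, A[0][1] + B[1][0] = 10 + -4 = 6) = 6 (attained at k = 1)
  C[0][1] = min over k of (A[0][0] + B[0][1] = 5 + 10 = 15, A[0][1] + B[1][1] = 10 + -4 = 6) = 6 (attained at k = 1)
  C[1][0] = min over k of (A[1][0] + B[0][0] = 7 + 5 = 12, A[1][1] + B[1][0] = 10 + -4 = 6) = 6 (attained at k = 1)
  C[1][1] = min over k of (A[1][0] + B[0][1] = 7 + 10 = 17, A[1][1] + B[1][1] = 10 + -4 = 6) = 6 (attained at k = 1)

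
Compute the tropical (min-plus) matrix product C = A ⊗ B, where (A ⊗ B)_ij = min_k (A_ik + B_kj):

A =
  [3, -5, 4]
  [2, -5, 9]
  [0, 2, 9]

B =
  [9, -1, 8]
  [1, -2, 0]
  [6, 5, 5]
A ⊗ B =
  [-4, -7, -5]
  [-4, -7, -5]
  [3, -1, 2]

Apply the min-plus product entry-by-entry:
  C[0][0] = min over k of (A[0][0] + B[0][0] = 3 + 9 = 12, A[0][1] + B[1][0] = -5 + 1 = -4, A[0][2] + B[2][0] = 4 + 6 = 10) = -4 (attained at k = 1)
  C[0][1] = min over k of (A[0][0] + B[0][1] = 3 + -1 = 2, A[0][1] + B[1][1] = -5 + -2 = -7, A[0][2] + B[2][1] = 4 + 5 = 9) = -7 (attained at k = 1)
  C[0][2] = min over k of (A[0][0] + B[0][2] = 3 + 8 = 11, A[0][1] + B[1][2] = -5 + 0 = -5, A[0][2] + B[2][2] = 4 + 5 = 9) = -5 (attained at k = 1)
  C[1][0] = min over k of (A[1][0] + B[0][0] = 2 + 9 = 11, A[1][1] + B[1][0] = -5 + 1 = -4, A[1][2] + B[2][0] = 9 + 6 = 15) = -4 (attained at k = 1)
  C[1][1] = min over k of (A[1][0] + B[0][1] = 2 + -1 = 1, A[1][1] + B[1][1] = -5 + -2 = -7, A[1][2] + B[2][1] = 9 + 5 = 14) = -7 (attained at k = 1)
  C[1][2] = min over k of (A[1][0] + B[0][2] = 2 + 8 = 10, A[1][1] + B[1][2] = -5 + 0 = -5, A[1][2] + B[2][2] = 9 + 5 = 14) = -5 (attained at k = 1)
  C[2][0] = min over k of (A[2][0] + B[0][0] = 0 + 9 = 9, A[2][1] + B[1][0] = 2 + 1 = 3, A[2][2] + B[2][0] = 9 + 6 = 15) = 3 (attained at k = 1)
  C[2][1] = min over k of (A[2][0] + B[0][1] = 0 + -1 = -1, A[2][1] + B[1][1] = 2 + -2 = 0, A[2][2] + B[2][1] = 9 + 5 = 14) = -1 (attained at k = 0)
  C[2][2] = min over k of (A[2][0] + B[0][2] = 0 + 8 = 8, A[2][1] + B[1][2] = 2 + 0 = 2, A[2][2] + B[2][2] = 9 + 5 = 14) = 2 (attained at k = 1)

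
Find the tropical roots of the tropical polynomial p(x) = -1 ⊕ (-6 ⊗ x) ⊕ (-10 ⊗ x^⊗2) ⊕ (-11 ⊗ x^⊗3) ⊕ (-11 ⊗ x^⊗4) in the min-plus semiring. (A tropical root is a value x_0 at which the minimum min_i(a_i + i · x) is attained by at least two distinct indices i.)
Roots: {0, 1, 4, 5}

Each tropical root is a break point of the lower envelope of the lines y = a_i + i · x (there are 5 lines, with slopes 0, 1, ..., 4). Only the lines that attain the minimum somewhere contribute to roots; other lines are dominated. Here the surviving (envelope) indices are i = 4, i = 3, i = 2, i = 1, i = 0.
Intersections between consecutive envelope lines give the roots: for adjacent envelope indices i < j the intersection is x = (a_i − a_j) / (j − i). Reading off the sorted break points: {0, 1, 4, 5}.
Verification: at each break x_0, at least two indices attain the minimum of min_i(a_i + i · x_0).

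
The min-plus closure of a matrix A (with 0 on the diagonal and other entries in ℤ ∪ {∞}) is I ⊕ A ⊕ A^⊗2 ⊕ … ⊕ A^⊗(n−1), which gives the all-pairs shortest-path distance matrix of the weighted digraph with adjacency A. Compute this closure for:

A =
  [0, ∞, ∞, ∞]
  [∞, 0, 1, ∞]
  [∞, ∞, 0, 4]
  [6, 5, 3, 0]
Closure =
  [0, ∞, ∞, ∞]
  [11, 0, 1, 5]
  [10, 9, 0, 4]
  [6, 5, 3, 0]

This is the Floyd-Warshall all-pairs shortest-path computation. For each intermediate vertex k = 0, 1, …, 3, update dist[i][j] ← min(dist[i][j], dist[i][k] + dist[k][j]). The final matrix gives, for each (i, j), the minimum total weight of any directed path from i to j (possibly empty when i = j).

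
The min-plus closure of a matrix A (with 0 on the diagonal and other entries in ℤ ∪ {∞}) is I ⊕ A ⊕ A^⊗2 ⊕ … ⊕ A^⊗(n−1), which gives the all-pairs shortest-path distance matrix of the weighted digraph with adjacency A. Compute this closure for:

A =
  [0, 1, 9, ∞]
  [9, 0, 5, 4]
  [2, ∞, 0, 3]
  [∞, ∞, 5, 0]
Closure =
  [0, 1, 6, 5]
  [7, 0, 5, 4]
  [2, 3, 0, 3]
  [7, 8, 5, 0]

This is the Floyd-Warshall all-pairs shortest-path computation. For each intermediate vertex k = 0, 1, …, 3, update dist[i][j] ← min(dist[i][j], dist[i][k] + dist[k][j]). The final matrix gives, for each (i, j), the minimum total weight of any directed path from i to j (possibly empty when i = j).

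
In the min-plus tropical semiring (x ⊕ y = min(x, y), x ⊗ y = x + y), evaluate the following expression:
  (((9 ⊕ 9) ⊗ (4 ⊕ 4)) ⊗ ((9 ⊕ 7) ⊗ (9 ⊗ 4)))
(((9 ⊕ 9) ⊗ (4 ⊕ 4)) ⊗ ((9 ⊕ 7) ⊗ (9 ⊗ 4))) = 33

Expand innermost to outermost. Recall ⊕ takes the minimum of its arguments and ⊗ takes their sum. Working out the expression (((9 ⊕ 9) ⊗ (4 ⊕ 4)) ⊗ ((9 ⊕ 7) ⊗ (9 ⊗ 4))) gives 33.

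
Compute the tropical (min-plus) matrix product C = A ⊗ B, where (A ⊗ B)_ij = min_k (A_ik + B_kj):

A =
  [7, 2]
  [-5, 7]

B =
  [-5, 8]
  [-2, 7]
A ⊗ B =
  [0, 9]
  [-10, 3]

Apply the min-plus product entry-by-entry:
  C[0][0] = min over k of (A[0][0] + B[0][0] = 7 + -5 = 2, A[0][1] + B[1][0] = 2 + -2 = 0) = 0 (attained at k = 1)
  C[0][1] = min over k of (A[0][0] + B[0][1] = 7 + 8 = 15, A[0][1] + B[1][1] = 2 + 7 = 9) = 9 (attained at k = 1)
  C[1][0] = min over k of (A[1][0] + B[0][0] = -5 + -5 = -10, A[1][1] + B[1][0] = 7 + -2 = 5) = -10 (attained at k = 0)
  C[1][1] = min over k of (A[1][0] + B[0][1] = -5 + 8 = 3, A[1][1] + B[1][1] = 7 + 7 = 14) = 3 (attained at k = 0)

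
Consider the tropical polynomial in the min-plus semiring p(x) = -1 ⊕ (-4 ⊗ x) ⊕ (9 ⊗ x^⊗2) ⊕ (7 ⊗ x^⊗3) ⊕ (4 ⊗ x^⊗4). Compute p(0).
p(0) = -4

A tropical monomial a ⊗ x^⊗i evaluates to a + i · x. Evaluating each term at x = 0:
  Term 0 contributes -1 + 0 · 0 = -1
  Term 1 contributes -4 + 1 · 0 = -4
  Term 2 contributes 9 + 2 · 0 = 9
  Term 3 contributes 7 + 3 · 0 = 7
  Term 4 contributes 4 + 4 · 0 = 4
p(0) = ⊕ of these = min[-1, -4, 9, 7, 4] = -4.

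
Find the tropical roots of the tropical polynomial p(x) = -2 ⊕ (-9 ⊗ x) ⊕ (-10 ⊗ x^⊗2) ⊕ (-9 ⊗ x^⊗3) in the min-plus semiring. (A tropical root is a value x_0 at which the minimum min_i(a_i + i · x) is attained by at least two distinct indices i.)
Roots: {-1, 1, 7}

Each tropical root is a break point of the lower envelope of the lines y = a_i + i · x (there are 4 lines, with slopes 0, 1, ..., 3). Only the lines that attain the minimum somewhere contribute to roots; other lines are dominated. Here the surviving (envelope) indices are i = 3, i = 2, i = 1, i = 0.
Intersections between consecutive envelope lines give the roots: for adjacent envelope indices i < j the intersection is x = (a_i − a_j) / (j − i). Reading off the sorted break points: {-1, 1, 7}.
Verification: at each break x_0, at least two indices attain the minimum of min_i(a_i + i · x_0).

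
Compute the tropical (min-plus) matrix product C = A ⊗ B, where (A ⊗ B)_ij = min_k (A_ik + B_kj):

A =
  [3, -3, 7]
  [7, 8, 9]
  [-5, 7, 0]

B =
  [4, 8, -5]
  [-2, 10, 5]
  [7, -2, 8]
A ⊗ B =
  [-5, 5, -2]
  [6, 7, 2]
  [-1, -2, -10]

Apply the min-plus product entry-by-entry:
  C[0][0] = min over k of (A[0][0] + B[0][0] = 3 + 4 = 7, A[0][1] + B[1][0] = -3 + -2 = -5, A[0][2] + B[2][0] = 7 + 7 = 14) = -5 (attained at k = 1)
  C[0][1] = min over k of (A[0][0] + B[0][1] = 3 + 8 = 11, A[0][1] + B[1][1] = -3 + 10 = 7, A[0][2] + B[2][1] = 7 + -2 = 5) = 5 (attained at k = 2)
  C[0][2] = min over k of (A[0][0] + B[0][2] = 3 + -5 = -2, A[0][1] + B[1][2] = -3 + 5 = 2, A[0][2] + B[2][2] = 7 + 8 = 15) = -2 (attained at k = 0)
  C[1][0] = min over k of (A[1][0] + B[0][0] = 7 + 4 = 11, A[1][1] + B[1][0] = 8 + -2 = 6, A[1][2] + B[2][0] = 9 + 7 = 16) = 6 (attained at k = 1)
  C[1][1] = min over k of (A[1][0] + B[0][1] = 7 + 8 = 15, A[1][1] + B[1][1] = 8 + 10 = 18, A[1][2] + B[2][1] = 9 + -2 = 7) = 7 (attained at k = 2)
  C[1][2] = min over k of (A[1][0] + B[0][2] = 7 + -5 = 2, A[1][1] + B[1][2] = 8 + 5 = 13, A[1][2] + B[2][2] = 9 + 8 = 17) = 2 (attained at k = 0)
  C[2][0] = min over k of (A[2][0] + B[0][0] = -5 + 4 = -1, A[2][1] + B[1][0] = 7 + -2 = 5, A[2][2] + B[2][0] = 0 + 7 = 7) = -1 (attained at k = 0)
  C[2][1] = min over k of (A[2][0] + B[0][1] = -5 + 8 = 3, A[2][1] + B[1][1] = 7 + 10 = 17, A[2][2] + B[2][1] = 0 + -2 = -2) = -2 (attained at k = 2)
  C[2][2] = min over k of (A[2][0] + B[0][2] = -5 + -5 = -10, A[2][1] + B[1][2] = 7 + 5 = 12, A[2][2] + B[2][2] = 0 + 8 = 8) = -10 (attained at k = 0)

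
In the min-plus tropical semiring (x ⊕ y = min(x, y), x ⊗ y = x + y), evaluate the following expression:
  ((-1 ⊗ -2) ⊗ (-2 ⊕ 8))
((-1 ⊗ -2) ⊗ (-2 ⊕ 8)) = -5

Expand innermost to outermost. Recall ⊕ takes the minimum of its arguments and ⊗ takes their sum. Working out the expression ((-1 ⊗ -2) ⊗ (-2 ⊕ 8)) gives -5.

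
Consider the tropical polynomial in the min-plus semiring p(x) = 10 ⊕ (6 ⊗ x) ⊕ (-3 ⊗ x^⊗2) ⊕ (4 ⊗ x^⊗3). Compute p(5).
p(5) = 7

A tropical monomial a ⊗ x^⊗i evaluates to a + i · x. Evaluating each term at x = 5:
  Term 0 contributes 10 + 0 · 5 = 10
  Term 1 contributes 6 + 1 · 5 = 11
  Term 2 contributes -3 + 2 · 5 = 7
  Term 3 contributes 4 + 3 · 5 = 19
p(5) = ⊕ of these = min[10, 11, 7, 19] = 7.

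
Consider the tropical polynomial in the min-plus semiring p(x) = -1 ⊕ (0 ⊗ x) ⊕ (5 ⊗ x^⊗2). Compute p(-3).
p(-3) = -3

A tropical monomial a ⊗ x^⊗i evaluates to a + i · x. Evaluating each term at x = -3:
  Term 0 contributes -1 + 0 · -3 = -1
  Term 1 contributes 0 + 1 · -3 = -3
  Term 2 contributes 5 + 2 · -3 = -1
p(-3) = ⊕ of these = min[-1, -3, -1] = -3.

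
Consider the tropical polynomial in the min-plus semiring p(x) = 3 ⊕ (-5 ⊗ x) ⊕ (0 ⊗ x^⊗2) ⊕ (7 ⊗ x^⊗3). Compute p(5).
p(5) = 0

A tropical monomial a ⊗ x^⊗i evaluates to a + i · x. Evaluating each term at x = 5:
  Term 0 contributes 3 + 0 · 5 = 3
  Term 1 contributes -5 + 1 · 5 = 0
  Term 2 contributes 0 + 2 · 5 = 10
  Term 3 contributes 7 + 3 · 5 = 22
p(5) = ⊕ of these = min[3, 0, 10, 22] = 0.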